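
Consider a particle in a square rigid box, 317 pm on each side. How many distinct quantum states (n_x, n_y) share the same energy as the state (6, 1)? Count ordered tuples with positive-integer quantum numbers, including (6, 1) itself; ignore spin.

The level has n_x² + n_y² = 37. The ordered positive-integer solutions are (1, 6), (6, 1).
That gives 2 states.

degeneracy = 2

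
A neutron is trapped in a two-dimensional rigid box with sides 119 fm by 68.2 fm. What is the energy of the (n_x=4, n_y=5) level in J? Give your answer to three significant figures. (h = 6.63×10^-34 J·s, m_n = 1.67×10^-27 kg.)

E = 2.14×10^-13 J

For a 2D rectangular well E = (h²/8m_n)·Σ n_i²/L_i² = (6.63×10^-34)²/(8·1.67×10^-27) · [4²/(119 fm)² + 5²/(68.2 fm)²].
Evaluating gives E = 2.14×10^-13 J.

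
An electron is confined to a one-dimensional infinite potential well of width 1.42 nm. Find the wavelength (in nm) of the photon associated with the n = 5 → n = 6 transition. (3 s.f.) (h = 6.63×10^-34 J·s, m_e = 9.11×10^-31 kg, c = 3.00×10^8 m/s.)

E_1 = h²/(8m_eL²) = 2.991×10^-20 J, so ΔE = (6² − 5²)E_1 = 3.290×10^-19 J.
λ = hc/ΔE = (6.63×10^-34·3.00×10^8)/3.290×10^-19 = 6.05×10^-7 m = 605 nm.

λ = 605 nm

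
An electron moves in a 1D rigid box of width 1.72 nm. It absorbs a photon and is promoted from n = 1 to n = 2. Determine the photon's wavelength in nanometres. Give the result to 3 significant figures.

E_1 = h²/(8m_eL²) = 2.037×10^-20 J, so ΔE = (2² − 1²)E_1 = 6.111×10^-20 J.
λ = hc/ΔE = (6.626×10^-34·2.998×10^8)/6.111×10^-20 = 3.25×10^-6 m = 3.25×10^3 nm.

λ = 3.25×10^3 nm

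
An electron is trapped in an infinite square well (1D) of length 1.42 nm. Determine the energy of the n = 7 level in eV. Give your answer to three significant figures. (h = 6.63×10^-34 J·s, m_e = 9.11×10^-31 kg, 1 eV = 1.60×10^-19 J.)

E_7 = 9.16 eV

For an infinite well E_n = n²h²/(8m_eL²), so E_1 = h²/(8m_eL²) = (6.63×10^-34)²/(8·9.11×10^-31·(1.42×10^-9 m)²) = 2.991×10^-20 J.
Then E_7 = 7²·E_1 = 49·2.991×10^-20 J = 1.466×10^-18 J.
Converting, E_7 = 1.466×10^-18 J / (1.60×10^-19 J/eV) = 9.16 eV.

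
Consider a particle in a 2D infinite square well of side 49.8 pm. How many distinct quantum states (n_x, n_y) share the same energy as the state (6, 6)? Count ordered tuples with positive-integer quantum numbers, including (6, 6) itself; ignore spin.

The level has n_x² + n_y² = 72. The ordered positive-integer solutions are (6, 6).
That gives 1 state.

degeneracy = 1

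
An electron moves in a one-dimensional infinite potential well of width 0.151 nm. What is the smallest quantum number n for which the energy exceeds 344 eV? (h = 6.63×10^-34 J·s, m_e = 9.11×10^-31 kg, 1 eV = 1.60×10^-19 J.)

n = 5

E_1 = h²/(8m_eL²) = 2.645×10^-18 J = 16.53 eV.
Need n² > 344/16.53 = 20.81, i.e. n > 4.562.
The smallest integer satisfying this is n = 5.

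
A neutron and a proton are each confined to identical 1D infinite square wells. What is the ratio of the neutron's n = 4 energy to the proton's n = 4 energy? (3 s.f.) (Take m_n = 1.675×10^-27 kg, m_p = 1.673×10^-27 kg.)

E_n ∝ 1/m at fixed n and L, so the ratio is m_p/m_n = 1.673×10^-27/1.675×10^-27 = 0.999.

0.999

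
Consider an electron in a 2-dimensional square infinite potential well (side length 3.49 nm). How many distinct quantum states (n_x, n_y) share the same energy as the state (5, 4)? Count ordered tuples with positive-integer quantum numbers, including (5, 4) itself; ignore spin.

degeneracy = 2

The level has n_x² + n_y² = 41. The ordered positive-integer solutions are (4, 5), (5, 4).
That gives 2 states.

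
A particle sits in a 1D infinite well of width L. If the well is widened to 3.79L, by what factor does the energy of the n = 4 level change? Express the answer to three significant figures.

E_n ∝ 1/L², so the energy scales by 1/3.79² = 0.0696.

0.0696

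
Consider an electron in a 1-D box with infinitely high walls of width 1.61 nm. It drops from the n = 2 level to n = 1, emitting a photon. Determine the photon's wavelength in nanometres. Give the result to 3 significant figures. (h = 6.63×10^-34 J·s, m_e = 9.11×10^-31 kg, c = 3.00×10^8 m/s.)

E_1 = h²/(8m_eL²) = 2.327×10^-20 J, so ΔE = (2² − 1²)E_1 = 6.981×10^-20 J.
λ = hc/ΔE = (6.63×10^-34·3.00×10^8)/6.981×10^-20 = 2.85×10^-6 m = 2.85×10^3 nm.

λ = 2.85×10^3 nm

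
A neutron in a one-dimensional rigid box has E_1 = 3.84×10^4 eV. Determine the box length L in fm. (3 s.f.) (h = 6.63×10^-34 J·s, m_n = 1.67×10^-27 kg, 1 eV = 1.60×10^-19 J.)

From E_n = n²h²/(8m_nL²), L = n·h/√(8m_nE_n).
E_1 = 3.84×10^4 eV = 6.144×10^-15 J, so L = 1·6.63×10^-34/√(8·1.67×10^-27·6.144×10^-15) = 7.32×10^-14 m = 73.2 fm.

L = 73.2 fm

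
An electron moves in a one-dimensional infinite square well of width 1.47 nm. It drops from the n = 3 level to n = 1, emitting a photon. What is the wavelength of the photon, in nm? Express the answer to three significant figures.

E_1 = h²/(8m_eL²) = 2.788×10^-20 J, so ΔE = (3² − 1²)E_1 = 2.230×10^-19 J.
λ = hc/ΔE = (6.626×10^-34·2.998×10^8)/2.230×10^-19 = 8.91×10^-7 m = 891 nm.

λ = 891 nm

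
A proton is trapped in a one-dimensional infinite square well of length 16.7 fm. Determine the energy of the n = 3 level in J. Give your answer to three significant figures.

For an infinite well E_n = n²h²/(8m_pL²), so E_1 = h²/(8m_pL²) = (6.626×10^-34)²/(8·1.673×10^-27·(1.67×10^-14 m)²) = 1.176×10^-13 J.
Then E_3 = 3²·E_1 = 9·1.176×10^-13 J = 1.06×10^-12 J.

E_3 = 1.06×10^-12 J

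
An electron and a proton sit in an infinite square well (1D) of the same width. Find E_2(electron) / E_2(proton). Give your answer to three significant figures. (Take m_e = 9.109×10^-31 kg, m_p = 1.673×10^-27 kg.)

1.84×10^3

E_n ∝ 1/m at fixed n and L, so the ratio is m_p/m_e = 1.673×10^-27/9.109×10^-31 = 1.84×10^3.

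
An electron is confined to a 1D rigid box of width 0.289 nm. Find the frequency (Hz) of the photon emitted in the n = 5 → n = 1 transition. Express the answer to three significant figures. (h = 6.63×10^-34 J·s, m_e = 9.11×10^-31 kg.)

f = 2.61×10^16 Hz

E_1 = h²/(8m_eL²) = 7.221×10^-19 J and ΔE = (5² − 1²)E_1 = 1.733×10^-17 J.
f = ΔE/h = 1.733×10^-17/6.63×10^-34 = 2.61×10^16 Hz.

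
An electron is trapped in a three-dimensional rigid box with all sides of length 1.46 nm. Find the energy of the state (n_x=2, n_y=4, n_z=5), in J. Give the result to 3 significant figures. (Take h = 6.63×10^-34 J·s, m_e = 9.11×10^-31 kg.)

E = 1.27×10^-18 J

For a 3D rectangular well E = (h²/8m_e)·Σ n_i²/L_i² = (6.63×10^-34)²/(8·9.11×10^-31) · [2²/(1.46 nm)² + 4²/(1.46 nm)² + 5²/(1.46 nm)²].
Evaluating gives E = 1.27×10^-18 J.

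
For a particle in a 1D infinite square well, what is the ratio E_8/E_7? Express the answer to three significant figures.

E_n ∝ n², so E_8/E_7 = 8²/7² = 64/49 = 1.31.

1.31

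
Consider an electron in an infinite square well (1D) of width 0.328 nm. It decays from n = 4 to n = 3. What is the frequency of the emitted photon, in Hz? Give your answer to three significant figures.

E_1 = h²/(8m_eL²) = 5.600×10^-19 J and ΔE = (4² − 3²)E_1 = 3.920×10^-18 J.
f = ΔE/h = 3.920×10^-18/6.626×10^-34 = 5.92×10^15 Hz.

f = 5.92×10^15 Hz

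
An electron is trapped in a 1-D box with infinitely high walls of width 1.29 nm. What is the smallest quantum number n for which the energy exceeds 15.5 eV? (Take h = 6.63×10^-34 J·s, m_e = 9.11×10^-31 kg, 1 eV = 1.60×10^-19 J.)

E_1 = h²/(8m_eL²) = 3.624×10^-20 J = 0.2265 eV.
Need n² > 15.5/0.2265 = 68.43, i.e. n > 8.272.
The smallest integer satisfying this is n = 9.

n = 9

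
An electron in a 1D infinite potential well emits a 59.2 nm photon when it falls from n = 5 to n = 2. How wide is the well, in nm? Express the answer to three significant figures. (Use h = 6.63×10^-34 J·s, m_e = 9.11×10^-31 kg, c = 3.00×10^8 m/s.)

The photon carries ΔE = hc/λ = 6.63×10^-34·3.00×10^8/5.92×10^-8 m = 3.360×10^-18 J.
Since ΔE = (5² − 2²)E_1, E_1 = 1.600×10^-19 J, and L = h/√(8m_eE_1) = 6.14×10^-10 m = 0.614 nm.

L = 0.614 nm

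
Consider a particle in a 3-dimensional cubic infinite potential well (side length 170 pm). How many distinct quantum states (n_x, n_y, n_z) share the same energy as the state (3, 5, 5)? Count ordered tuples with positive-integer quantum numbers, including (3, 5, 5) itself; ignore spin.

degeneracy = 9

The level has n_x² + n_y² + n_z² = 59. The ordered positive-integer solutions are (1, 3, 7), (1, 7, 3), (3, 1, 7), (3, 5, 5), (3, 7, 1), (5, 3, 5), (5, 5, 3), (7, 1, 3), (7, 3, 1).
That gives 9 states.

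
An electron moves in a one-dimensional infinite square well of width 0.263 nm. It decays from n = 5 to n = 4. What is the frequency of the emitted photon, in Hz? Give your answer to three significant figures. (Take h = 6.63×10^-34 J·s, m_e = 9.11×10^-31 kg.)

E_1 = h²/(8m_eL²) = 8.720×10^-19 J and ΔE = (5² − 4²)E_1 = 7.848×10^-18 J.
f = ΔE/h = 7.848×10^-18/6.63×10^-34 = 1.18×10^16 Hz.

f = 1.18×10^16 Hz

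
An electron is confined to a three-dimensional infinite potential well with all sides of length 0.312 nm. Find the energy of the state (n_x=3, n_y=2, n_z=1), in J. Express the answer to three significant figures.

E = 8.66×10^-18 J

For a 3D rectangular well E = (h²/8m_e)·Σ n_i²/L_i² = (6.626×10^-34)²/(8·9.109×10^-31) · [3²/(0.312 nm)² + 2²/(0.312 nm)² + 1²/(0.312 nm)²].
Evaluating gives E = 8.66×10^-18 J.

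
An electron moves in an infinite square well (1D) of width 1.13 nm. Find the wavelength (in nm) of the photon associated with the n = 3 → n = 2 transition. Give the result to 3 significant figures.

E_1 = h²/(8m_eL²) = 4.718×10^-20 J, so ΔE = (3² − 2²)E_1 = 2.359×10^-19 J.
λ = hc/ΔE = (6.626×10^-34·2.998×10^8)/2.359×10^-19 = 8.42×10^-7 m = 842 nm.

λ = 842 nm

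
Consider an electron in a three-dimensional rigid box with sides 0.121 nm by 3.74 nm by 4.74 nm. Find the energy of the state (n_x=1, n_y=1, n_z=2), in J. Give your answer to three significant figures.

For a 3D rectangular well E = (h²/8m_e)·Σ n_i²/L_i² = (6.626×10^-34)²/(8·9.109×10^-31) · [1²/(0.121 nm)² + 1²/(3.74 nm)² + 2²/(4.74 nm)²].
Evaluating gives E = 4.13×10^-18 J.

E = 4.13×10^-18 J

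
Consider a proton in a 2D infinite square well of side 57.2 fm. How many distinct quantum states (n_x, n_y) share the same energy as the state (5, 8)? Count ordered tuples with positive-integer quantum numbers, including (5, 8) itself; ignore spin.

The level has n_x² + n_y² = 89. The ordered positive-integer solutions are (5, 8), (8, 5).
That gives 2 states.

degeneracy = 2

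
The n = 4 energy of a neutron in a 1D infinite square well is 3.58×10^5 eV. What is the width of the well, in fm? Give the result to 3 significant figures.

From E_n = n²h²/(8m_nL²), L = n·h/√(8m_nE_n).
E_4 = 3.58×10^5 eV = 5.735×10^-14 J, so L = 4·6.626×10^-34/√(8·1.675×10^-27·5.735×10^-14) = 9.56×10^-14 m = 95.6 fm.

L = 95.6 fm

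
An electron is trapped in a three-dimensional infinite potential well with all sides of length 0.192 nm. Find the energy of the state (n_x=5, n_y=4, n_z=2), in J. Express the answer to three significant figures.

E = 7.35×10^-17 J

For a 3D rectangular well E = (h²/8m_e)·Σ n_i²/L_i² = (6.626×10^-34)²/(8·9.109×10^-31) · [5²/(0.192 nm)² + 4²/(0.192 nm)² + 2²/(0.192 nm)²].
Evaluating gives E = 7.35×10^-17 J.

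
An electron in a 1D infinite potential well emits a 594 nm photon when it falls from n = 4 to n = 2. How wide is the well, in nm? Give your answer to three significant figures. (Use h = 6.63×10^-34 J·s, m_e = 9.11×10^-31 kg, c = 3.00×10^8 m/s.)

L = 1.47 nm

The photon carries ΔE = hc/λ = 6.63×10^-34·3.00×10^8/5.94×10^-7 m = 3.348×10^-19 J.
Since ΔE = (4² − 2²)E_1, E_1 = 2.790×10^-20 J, and L = h/√(8m_eE_1) = 1.47×10^-9 m = 1.47 nm.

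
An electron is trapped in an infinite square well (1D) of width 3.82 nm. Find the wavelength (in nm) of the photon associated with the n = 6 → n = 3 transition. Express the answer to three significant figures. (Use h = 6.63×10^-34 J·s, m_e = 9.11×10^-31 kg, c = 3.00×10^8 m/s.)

λ = 1.78×10^3 nm

E_1 = h²/(8m_eL²) = 4.133×10^-21 J, so ΔE = (6² − 3²)E_1 = 1.116×10^-19 J.
λ = hc/ΔE = (6.63×10^-34·3.00×10^8)/1.116×10^-19 = 1.78×10^-6 m = 1.78×10^3 nm.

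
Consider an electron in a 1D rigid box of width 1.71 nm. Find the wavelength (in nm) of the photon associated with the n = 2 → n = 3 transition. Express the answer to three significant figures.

E_1 = h²/(8m_eL²) = 2.060×10^-20 J, so ΔE = (3² − 2²)E_1 = 1.030×10^-19 J.
λ = hc/ΔE = (6.626×10^-34·2.998×10^8)/1.030×10^-19 = 1.93×10^-6 m = 1.93×10^3 nm.

λ = 1.93×10^3 nm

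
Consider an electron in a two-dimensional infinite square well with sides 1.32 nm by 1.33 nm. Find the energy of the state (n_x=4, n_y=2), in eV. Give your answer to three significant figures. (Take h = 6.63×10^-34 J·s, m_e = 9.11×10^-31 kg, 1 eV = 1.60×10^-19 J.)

For a 2D rectangular well E = (h²/8m_e)·Σ n_i²/L_i² = (6.63×10^-34)²/(8·9.11×10^-31) · [4²/(1.32 nm)² + 2²/(1.33 nm)²].
Evaluating gives E = 6.902×10^-19 J = 4.31 eV.

E = 4.31 eV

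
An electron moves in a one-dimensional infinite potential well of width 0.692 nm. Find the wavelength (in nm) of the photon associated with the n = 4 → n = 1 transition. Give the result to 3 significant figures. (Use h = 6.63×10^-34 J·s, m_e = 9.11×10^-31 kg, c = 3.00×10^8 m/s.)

λ = 105 nm

E_1 = h²/(8m_eL²) = 1.260×10^-19 J, so ΔE = (4² − 1²)E_1 = 1.890×10^-18 J.
λ = hc/ΔE = (6.63×10^-34·3.00×10^8)/1.890×10^-18 = 1.05×10^-7 m = 105 nm.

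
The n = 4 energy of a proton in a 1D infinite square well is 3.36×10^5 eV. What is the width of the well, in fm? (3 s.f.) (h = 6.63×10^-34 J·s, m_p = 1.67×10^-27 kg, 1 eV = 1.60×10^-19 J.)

From E_n = n²h²/(8m_pL²), L = n·h/√(8m_pE_n).
E_4 = 3.36×10^5 eV = 5.376×10^-14 J, so L = 4·6.63×10^-34/√(8·1.67×10^-27·5.376×10^-14) = 9.90×10^-14 m = 99.0 fm.

L = 99.0 fm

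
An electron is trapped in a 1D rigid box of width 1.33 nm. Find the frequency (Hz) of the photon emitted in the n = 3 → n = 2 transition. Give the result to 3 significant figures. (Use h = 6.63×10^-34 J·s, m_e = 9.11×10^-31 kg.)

E_1 = h²/(8m_eL²) = 3.410×10^-20 J and ΔE = (3² − 2²)E_1 = 1.705×10^-19 J.
f = ΔE/h = 1.705×10^-19/6.63×10^-34 = 2.57×10^14 Hz.

f = 2.57×10^14 Hz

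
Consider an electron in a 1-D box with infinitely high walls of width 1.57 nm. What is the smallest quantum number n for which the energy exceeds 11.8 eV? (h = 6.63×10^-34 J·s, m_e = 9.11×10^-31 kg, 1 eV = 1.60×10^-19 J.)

E_1 = h²/(8m_eL²) = 2.447×10^-20 J = 0.1529 eV.
Need n² > 11.8/0.1529 = 77.17, i.e. n > 8.785.
The smallest integer satisfying this is n = 9.

n = 9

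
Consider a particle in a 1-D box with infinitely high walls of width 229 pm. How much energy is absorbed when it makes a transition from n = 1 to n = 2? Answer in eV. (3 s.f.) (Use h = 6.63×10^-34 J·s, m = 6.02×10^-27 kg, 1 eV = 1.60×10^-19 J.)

E_1 = h²/(8mL²) = 1.740×10^-22 J.
|ΔE| = |1² − 2²|·E_1 = 3·1.740×10^-22 J = 5.220×10^-22 J = 0.00326 eV.

|ΔE| = 0.00326 eV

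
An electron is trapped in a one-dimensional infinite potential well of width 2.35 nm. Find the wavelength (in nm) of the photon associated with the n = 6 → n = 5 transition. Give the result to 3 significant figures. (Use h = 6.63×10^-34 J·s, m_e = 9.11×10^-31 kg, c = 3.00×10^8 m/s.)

λ = 1.66×10^3 nm

E_1 = h²/(8m_eL²) = 1.092×10^-20 J, so ΔE = (6² − 5²)E_1 = 1.201×10^-19 J.
λ = hc/ΔE = (6.63×10^-34·3.00×10^8)/1.201×10^-19 = 1.66×10^-6 m = 1.66×10^3 nm.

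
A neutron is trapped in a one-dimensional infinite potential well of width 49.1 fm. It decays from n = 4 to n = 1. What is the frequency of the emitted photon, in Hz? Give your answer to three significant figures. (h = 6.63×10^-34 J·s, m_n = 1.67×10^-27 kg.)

f = 3.09×10^20 Hz

E_1 = h²/(8m_nL²) = 1.365×10^-14 J and ΔE = (4² − 1²)E_1 = 2.048×10^-13 J.
f = ΔE/h = 2.048×10^-13/6.63×10^-34 = 3.09×10^20 Hz.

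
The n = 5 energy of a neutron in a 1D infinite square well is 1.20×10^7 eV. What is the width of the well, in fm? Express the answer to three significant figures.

L = 20.6 fm

From E_n = n²h²/(8m_nL²), L = n·h/√(8m_nE_n).
E_5 = 1.20×10^7 eV = 1.922×10^-12 J, so L = 5·6.626×10^-34/√(8·1.675×10^-27·1.922×10^-12) = 2.06×10^-14 m = 20.6 fm.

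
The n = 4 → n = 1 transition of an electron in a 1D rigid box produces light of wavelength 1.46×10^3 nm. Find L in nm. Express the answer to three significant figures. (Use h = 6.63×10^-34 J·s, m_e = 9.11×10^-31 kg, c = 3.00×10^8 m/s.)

The photon carries ΔE = hc/λ = 6.63×10^-34·3.00×10^8/1.46×10^-6 m = 1.362×10^-19 J.
Since ΔE = (4² − 1²)E_1, E_1 = 9.080×10^-21 J, and L = h/√(8m_eE_1) = 2.58×10^-9 m = 2.58 nm.

L = 2.58 nm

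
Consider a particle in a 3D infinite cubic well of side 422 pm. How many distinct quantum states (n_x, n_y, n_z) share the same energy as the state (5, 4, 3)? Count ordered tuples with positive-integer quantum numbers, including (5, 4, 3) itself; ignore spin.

degeneracy = 6

The level has n_x² + n_y² + n_z² = 50. The ordered positive-integer solutions are (3, 4, 5), (3, 5, 4), (4, 3, 5), (4, 5, 3), (5, 3, 4), (5, 4, 3).
That gives 6 states.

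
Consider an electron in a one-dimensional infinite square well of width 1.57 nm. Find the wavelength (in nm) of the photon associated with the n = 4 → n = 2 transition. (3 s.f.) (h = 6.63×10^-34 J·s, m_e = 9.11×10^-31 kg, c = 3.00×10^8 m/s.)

E_1 = h²/(8m_eL²) = 2.447×10^-20 J, so ΔE = (4² − 2²)E_1 = 2.936×10^-19 J.
λ = hc/ΔE = (6.63×10^-34·3.00×10^8)/2.936×10^-19 = 6.77×10^-7 m = 677 nm.

λ = 677 nm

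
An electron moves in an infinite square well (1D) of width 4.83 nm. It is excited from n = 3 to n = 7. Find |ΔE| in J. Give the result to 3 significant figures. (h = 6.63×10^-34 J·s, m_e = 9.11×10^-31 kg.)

E_1 = h²/(8m_eL²) = 2.585×10^-21 J.
|ΔE| = |3² − 7²|·E_1 = 40·2.585×10^-21 J = 1.03×10^-19 J.

|ΔE| = 1.03×10^-19 J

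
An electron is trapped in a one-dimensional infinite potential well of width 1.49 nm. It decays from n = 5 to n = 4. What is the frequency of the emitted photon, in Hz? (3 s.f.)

E_1 = h²/(8m_eL²) = 2.714×10^-20 J and ΔE = (5² − 4²)E_1 = 2.443×10^-19 J.
f = ΔE/h = 2.443×10^-19/6.626×10^-34 = 3.69×10^14 Hz.

f = 3.69×10^14 Hz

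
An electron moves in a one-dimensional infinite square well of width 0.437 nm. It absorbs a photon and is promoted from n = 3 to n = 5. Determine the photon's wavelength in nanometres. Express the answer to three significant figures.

λ = 39.4 nm

E_1 = h²/(8m_eL²) = 3.155×10^-19 J, so ΔE = (5² − 3²)E_1 = 5.048×10^-18 J.
λ = hc/ΔE = (6.626×10^-34·2.998×10^8)/5.048×10^-18 = 3.94×10^-8 m = 39.4 nm.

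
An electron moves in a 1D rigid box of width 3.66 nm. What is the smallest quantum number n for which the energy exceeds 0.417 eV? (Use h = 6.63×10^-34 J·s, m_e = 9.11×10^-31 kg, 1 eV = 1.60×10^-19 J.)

n = 4

E_1 = h²/(8m_eL²) = 4.503×10^-21 J = 0.02814 eV.
Need n² > 0.417/0.02814 = 14.82, i.e. n > 3.850.
The smallest integer satisfying this is n = 4.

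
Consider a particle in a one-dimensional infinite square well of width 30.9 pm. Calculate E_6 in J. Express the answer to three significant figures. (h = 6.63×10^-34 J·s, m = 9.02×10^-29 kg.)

E_6 = 2.30×10^-17 J

For an infinite well E_n = n²h²/(8mL²), so E_1 = h²/(8mL²) = (6.63×10^-34)²/(8·9.02×10^-29·(3.09×10^-11 m)²) = 6.380×10^-19 J.
Then E_6 = 6²·E_1 = 36·6.380×10^-19 J = 2.30×10^-17 J.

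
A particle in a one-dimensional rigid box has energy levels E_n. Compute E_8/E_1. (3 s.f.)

E_n ∝ n², so E_8/E_1 = 8²/1² = 64/1 = 64.0.

64.0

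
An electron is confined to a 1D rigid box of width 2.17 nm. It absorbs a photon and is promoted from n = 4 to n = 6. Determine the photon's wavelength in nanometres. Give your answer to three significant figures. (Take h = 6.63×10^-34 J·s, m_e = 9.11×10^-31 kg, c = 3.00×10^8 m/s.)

λ = 776 nm

E_1 = h²/(8m_eL²) = 1.281×10^-20 J, so ΔE = (6² − 4²)E_1 = 2.562×10^-19 J.
λ = hc/ΔE = (6.63×10^-34·3.00×10^8)/2.562×10^-19 = 7.76×10^-7 m = 776 nm.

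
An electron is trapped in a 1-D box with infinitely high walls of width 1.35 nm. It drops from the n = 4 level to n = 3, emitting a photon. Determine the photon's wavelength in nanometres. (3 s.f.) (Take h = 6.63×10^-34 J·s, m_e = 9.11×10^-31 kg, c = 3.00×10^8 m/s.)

E_1 = h²/(8m_eL²) = 3.309×10^-20 J, so ΔE = (4² − 3²)E_1 = 2.316×10^-19 J.
λ = hc/ΔE = (6.63×10^-34·3.00×10^8)/2.316×10^-19 = 8.59×10^-7 m = 859 nm.

λ = 859 nm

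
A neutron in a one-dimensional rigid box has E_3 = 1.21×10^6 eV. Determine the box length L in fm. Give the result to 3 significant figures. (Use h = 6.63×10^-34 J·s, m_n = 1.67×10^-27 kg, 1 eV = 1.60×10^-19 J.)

From E_n = n²h²/(8m_nL²), L = n·h/√(8m_nE_n).
E_3 = 1.21×10^6 eV = 1.936×10^-13 J, so L = 3·6.63×10^-34/√(8·1.67×10^-27·1.936×10^-13) = 3.91×10^-14 m = 39.1 fm.

L = 39.1 fm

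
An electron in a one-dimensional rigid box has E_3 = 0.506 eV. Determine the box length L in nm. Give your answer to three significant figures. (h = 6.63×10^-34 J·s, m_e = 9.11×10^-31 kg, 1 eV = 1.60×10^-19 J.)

From E_n = n²h²/(8m_eL²), L = n·h/√(8m_eE_n).
E_3 = 0.506 eV = 8.096×10^-20 J, so L = 3·6.63×10^-34/√(8·9.11×10^-31·8.096×10^-20) = 2.59×10^-9 m = 2.59 nm.

L = 2.59 nm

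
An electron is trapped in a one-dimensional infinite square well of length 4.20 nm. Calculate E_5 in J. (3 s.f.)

For an infinite well E_n = n²h²/(8m_eL²), so E_1 = h²/(8m_eL²) = (6.626×10^-34)²/(8·9.109×10^-31·(4.20×10^-9 m)²) = 3.415×10^-21 J.
Then E_5 = 5²·E_1 = 25·3.415×10^-21 J = 8.54×10^-20 J.

E_5 = 8.54×10^-20 J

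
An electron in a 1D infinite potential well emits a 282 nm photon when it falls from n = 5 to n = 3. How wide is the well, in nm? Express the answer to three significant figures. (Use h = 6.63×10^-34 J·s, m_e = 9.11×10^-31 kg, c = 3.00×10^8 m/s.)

L = 1.17 nm

The photon carries ΔE = hc/λ = 6.63×10^-34·3.00×10^8/2.82×10^-7 m = 7.053×10^-19 J.
Since ΔE = (5² − 3²)E_1, E_1 = 4.408×10^-20 J, and L = h/√(8m_eE_1) = 1.17×10^-9 m = 1.17 nm.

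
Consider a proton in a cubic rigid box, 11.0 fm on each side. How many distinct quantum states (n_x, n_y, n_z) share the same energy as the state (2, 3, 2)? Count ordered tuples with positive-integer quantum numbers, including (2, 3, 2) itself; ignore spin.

The level has n_x² + n_y² + n_z² = 17. The ordered positive-integer solutions are (2, 2, 3), (2, 3, 2), (3, 2, 2).
That gives 3 states.

degeneracy = 3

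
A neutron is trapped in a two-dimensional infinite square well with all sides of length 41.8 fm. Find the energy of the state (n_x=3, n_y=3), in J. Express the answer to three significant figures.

For a 2D rectangular well E = (h²/8m_n)·Σ n_i²/L_i² = (6.626×10^-34)²/(8·1.675×10^-27) · [3²/(41.8 fm)² + 3²/(41.8 fm)²].
Evaluating gives E = 3.38×10^-13 J.

E = 3.38×10^-13 J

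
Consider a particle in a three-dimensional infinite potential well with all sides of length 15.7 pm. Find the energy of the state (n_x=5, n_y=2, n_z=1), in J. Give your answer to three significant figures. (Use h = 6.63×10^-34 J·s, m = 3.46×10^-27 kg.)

E = 1.93×10^-18 J

For a 3D rectangular well E = (h²/8m)·Σ n_i²/L_i² = (6.63×10^-34)²/(8·3.46×10^-27) · [5²/(15.7 pm)² + 2²/(15.7 pm)² + 1²/(15.7 pm)²].
Evaluating gives E = 1.93×10^-18 J.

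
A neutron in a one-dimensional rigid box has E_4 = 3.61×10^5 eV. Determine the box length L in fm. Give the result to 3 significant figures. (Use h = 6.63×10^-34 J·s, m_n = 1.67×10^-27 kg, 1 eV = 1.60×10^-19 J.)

L = 95.5 fm

From E_n = n²h²/(8m_nL²), L = n·h/√(8m_nE_n).
E_4 = 3.61×10^5 eV = 5.776×10^-14 J, so L = 4·6.63×10^-34/√(8·1.67×10^-27·5.776×10^-14) = 9.55×10^-14 m = 95.5 fm.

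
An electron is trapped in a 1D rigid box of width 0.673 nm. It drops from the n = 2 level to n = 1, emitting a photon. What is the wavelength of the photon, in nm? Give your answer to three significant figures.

λ = 498 nm

E_1 = h²/(8m_eL²) = 1.330×10^-19 J, so ΔE = (2² − 1²)E_1 = 3.990×10^-19 J.
λ = hc/ΔE = (6.626×10^-34·2.998×10^8)/3.990×10^-19 = 4.98×10^-7 m = 498 nm.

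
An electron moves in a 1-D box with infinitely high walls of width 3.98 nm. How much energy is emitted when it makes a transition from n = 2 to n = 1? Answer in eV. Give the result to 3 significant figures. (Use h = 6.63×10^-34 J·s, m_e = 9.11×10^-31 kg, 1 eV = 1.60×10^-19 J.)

E_1 = h²/(8m_eL²) = 3.808×10^-21 J.
|ΔE| = |2² − 1²|·E_1 = 3·3.808×10^-21 J = 1.142×10^-20 J = 0.0714 eV.

|ΔE| = 0.0714 eV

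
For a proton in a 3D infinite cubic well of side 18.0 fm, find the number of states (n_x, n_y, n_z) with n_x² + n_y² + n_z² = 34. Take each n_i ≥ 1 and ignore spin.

degeneracy = 3

The level has n_x² + n_y² + n_z² = 34. The ordered positive-integer solutions are (3, 3, 4), (3, 4, 3), (4, 3, 3).
That gives 3 states.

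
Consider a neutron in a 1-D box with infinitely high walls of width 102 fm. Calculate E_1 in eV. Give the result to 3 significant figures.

For an infinite well E_n = n²h²/(8m_nL²), so E_1 = h²/(8m_nL²) = (6.626×10^-34)²/(8·1.675×10^-27·(1.02×10^-13 m)²) = 3.149×10^-15 J.
Converting, E_1 = 3.149×10^-15 J / (1.602×10^-19 J/eV) = 1.97×10^4 eV.

E_1 = 1.97×10^4 eV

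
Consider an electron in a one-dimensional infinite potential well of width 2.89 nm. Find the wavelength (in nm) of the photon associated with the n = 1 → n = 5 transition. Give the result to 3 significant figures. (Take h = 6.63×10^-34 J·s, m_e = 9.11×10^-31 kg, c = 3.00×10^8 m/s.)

λ = 1.15×10^3 nm

E_1 = h²/(8m_eL²) = 7.221×10^-21 J, so ΔE = (5² − 1²)E_1 = 1.733×10^-19 J.
λ = hc/ΔE = (6.63×10^-34·3.00×10^8)/1.733×10^-19 = 1.15×10^-6 m = 1.15×10^3 nm.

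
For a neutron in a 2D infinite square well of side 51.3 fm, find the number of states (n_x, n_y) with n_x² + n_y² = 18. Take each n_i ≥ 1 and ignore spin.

degeneracy = 1

The level has n_x² + n_y² = 18. The ordered positive-integer solutions are (3, 3).
That gives 1 state.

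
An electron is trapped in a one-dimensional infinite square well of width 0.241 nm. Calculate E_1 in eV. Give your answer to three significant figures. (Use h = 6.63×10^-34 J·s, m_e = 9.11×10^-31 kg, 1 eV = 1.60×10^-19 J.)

For an infinite well E_n = n²h²/(8m_eL²), so E_1 = h²/(8m_eL²) = (6.63×10^-34)²/(8·9.11×10^-31·(2.41×10^-10 m)²) = 1.038×10^-18 J.
Converting, E_1 = 1.038×10^-18 J / (1.60×10^-19 J/eV) = 6.49 eV.

E_1 = 6.49 eV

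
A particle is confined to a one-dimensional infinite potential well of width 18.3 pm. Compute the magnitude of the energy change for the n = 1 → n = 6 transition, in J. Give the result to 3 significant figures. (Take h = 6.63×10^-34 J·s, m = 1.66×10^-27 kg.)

E_1 = h²/(8mL²) = 9.884×10^-20 J.
|ΔE| = |1² − 6²|·E_1 = 35·9.884×10^-20 J = 3.46×10^-18 J.

|ΔE| = 3.46×10^-18 J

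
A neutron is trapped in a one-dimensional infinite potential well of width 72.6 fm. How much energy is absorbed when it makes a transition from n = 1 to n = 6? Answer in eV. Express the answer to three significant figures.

|ΔE| = 1.36×10^6 eV

E_1 = h²/(8m_nL²) = 6.216×10^-15 J.
|ΔE| = |1² − 6²|·E_1 = 35·6.216×10^-15 J = 2.176×10^-13 J = 1.36×10^6 eV.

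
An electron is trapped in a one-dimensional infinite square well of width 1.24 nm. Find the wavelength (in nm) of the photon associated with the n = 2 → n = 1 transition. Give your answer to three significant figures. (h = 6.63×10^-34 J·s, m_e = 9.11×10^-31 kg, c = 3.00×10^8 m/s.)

λ = 1.69×10^3 nm

E_1 = h²/(8m_eL²) = 3.923×10^-20 J, so ΔE = (2² − 1²)E_1 = 1.177×10^-19 J.
λ = hc/ΔE = (6.63×10^-34·3.00×10^8)/1.177×10^-19 = 1.69×10^-6 m = 1.69×10^3 nm.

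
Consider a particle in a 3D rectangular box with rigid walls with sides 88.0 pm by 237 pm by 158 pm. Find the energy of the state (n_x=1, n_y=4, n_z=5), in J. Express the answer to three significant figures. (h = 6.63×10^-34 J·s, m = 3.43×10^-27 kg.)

E = 2.27×10^-20 J

For a 3D rectangular well E = (h²/8m)·Σ n_i²/L_i² = (6.63×10^-34)²/(8·3.43×10^-27) · [1²/(88.0 pm)² + 4²/(237 pm)² + 5²/(158 pm)²].
Evaluating gives E = 2.27×10^-20 J.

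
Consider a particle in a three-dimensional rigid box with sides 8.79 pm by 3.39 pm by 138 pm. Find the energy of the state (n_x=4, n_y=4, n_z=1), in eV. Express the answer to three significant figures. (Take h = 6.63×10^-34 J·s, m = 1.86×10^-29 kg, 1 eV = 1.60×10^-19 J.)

E = 2.95×10^4 eV

For a 3D rectangular well E = (h²/8m)·Σ n_i²/L_i² = (6.63×10^-34)²/(8·1.86×10^-29) · [4²/(8.79 pm)² + 4²/(3.39 pm)² + 1²/(138 pm)²].
Evaluating gives E = 4.725×10^-15 J = 2.95×10^4 eV.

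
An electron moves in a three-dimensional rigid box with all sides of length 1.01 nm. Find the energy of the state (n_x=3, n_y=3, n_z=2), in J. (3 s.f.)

E = 1.30×10^-18 J

For a 3D rectangular well E = (h²/8m_e)·Σ n_i²/L_i² = (6.626×10^-34)²/(8·9.109×10^-31) · [3²/(1.01 nm)² + 3²/(1.01 nm)² + 2²/(1.01 nm)²].
Evaluating gives E = 1.30×10^-18 J.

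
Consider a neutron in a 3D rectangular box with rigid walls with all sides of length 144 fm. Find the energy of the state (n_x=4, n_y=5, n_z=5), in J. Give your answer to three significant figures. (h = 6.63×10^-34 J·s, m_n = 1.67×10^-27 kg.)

E = 1.05×10^-13 J

For a 3D rectangular well E = (h²/8m_n)·Σ n_i²/L_i² = (6.63×10^-34)²/(8·1.67×10^-27) · [4²/(144 fm)² + 5²/(144 fm)² + 5²/(144 fm)²].
Evaluating gives E = 1.05×10^-13 J.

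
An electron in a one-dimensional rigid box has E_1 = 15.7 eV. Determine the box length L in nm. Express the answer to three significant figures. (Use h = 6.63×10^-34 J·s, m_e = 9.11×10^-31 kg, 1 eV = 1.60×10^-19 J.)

L = 0.155 nm

From E_n = n²h²/(8m_eL²), L = n·h/√(8m_eE_n).
E_1 = 15.7 eV = 2.512×10^-18 J, so L = 1·6.63×10^-34/√(8·9.11×10^-31·2.512×10^-18) = 1.55×10^-10 m = 0.155 nm.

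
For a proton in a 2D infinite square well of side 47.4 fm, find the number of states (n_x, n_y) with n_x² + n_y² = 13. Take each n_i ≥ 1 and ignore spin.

degeneracy = 2

The level has n_x² + n_y² = 13. The ordered positive-integer solutions are (2, 3), (3, 2).
That gives 2 states.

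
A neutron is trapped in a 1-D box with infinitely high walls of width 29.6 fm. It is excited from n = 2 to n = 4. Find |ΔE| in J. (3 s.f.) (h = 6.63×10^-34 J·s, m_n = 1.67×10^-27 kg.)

E_1 = h²/(8m_nL²) = 3.755×10^-14 J.
|ΔE| = |2² − 4²|·E_1 = 12·3.755×10^-14 J = 4.51×10^-13 J.

|ΔE| = 4.51×10^-13 J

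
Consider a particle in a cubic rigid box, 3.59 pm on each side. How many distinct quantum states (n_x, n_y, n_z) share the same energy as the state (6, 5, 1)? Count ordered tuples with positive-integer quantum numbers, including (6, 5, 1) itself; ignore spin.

The level has n_x² + n_y² + n_z² = 62. The ordered positive-integer solutions are (1, 5, 6), (1, 6, 5), (2, 3, 7), (2, 7, 3), (3, 2, 7), (3, 7, 2), (5, 1, 6), (5, 6, 1), (6, 1, 5), (6, 5, 1), (7, 2, 3), (7, 3, 2).
That gives 12 states.

degeneracy = 12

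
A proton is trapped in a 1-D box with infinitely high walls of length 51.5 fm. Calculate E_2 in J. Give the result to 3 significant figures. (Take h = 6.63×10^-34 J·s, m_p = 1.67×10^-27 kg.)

For an infinite well E_n = n²h²/(8m_pL²), so E_1 = h²/(8m_pL²) = (6.63×10^-34)²/(8·1.67×10^-27·(5.15×10^-14 m)²) = 1.241×10^-14 J.
Then E_2 = 2²·E_1 = 4·1.241×10^-14 J = 4.96×10^-14 J.

E_2 = 4.96×10^-14 J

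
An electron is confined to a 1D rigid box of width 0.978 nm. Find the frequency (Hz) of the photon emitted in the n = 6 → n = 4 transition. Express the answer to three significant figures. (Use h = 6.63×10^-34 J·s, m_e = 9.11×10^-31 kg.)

f = 1.90×10^15 Hz

E_1 = h²/(8m_eL²) = 6.306×10^-20 J and ΔE = (6² − 4²)E_1 = 1.261×10^-18 J.
f = ΔE/h = 1.261×10^-18/6.63×10^-34 = 1.90×10^15 Hz.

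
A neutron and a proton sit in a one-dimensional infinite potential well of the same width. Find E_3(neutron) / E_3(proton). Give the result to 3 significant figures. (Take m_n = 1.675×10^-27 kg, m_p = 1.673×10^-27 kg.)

E_n ∝ 1/m at fixed n and L, so the ratio is m_p/m_n = 1.673×10^-27/1.675×10^-27 = 0.999.

0.999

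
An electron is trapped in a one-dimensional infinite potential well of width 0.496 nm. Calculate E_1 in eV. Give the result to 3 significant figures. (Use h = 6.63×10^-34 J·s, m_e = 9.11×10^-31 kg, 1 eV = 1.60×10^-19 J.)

For an infinite well E_n = n²h²/(8m_eL²), so E_1 = h²/(8m_eL²) = (6.63×10^-34)²/(8·9.11×10^-31·(4.96×10^-10 m)²) = 2.452×10^-19 J.
Converting, E_1 = 2.452×10^-19 J / (1.60×10^-19 J/eV) = 1.53 eV.

E_1 = 1.53 eV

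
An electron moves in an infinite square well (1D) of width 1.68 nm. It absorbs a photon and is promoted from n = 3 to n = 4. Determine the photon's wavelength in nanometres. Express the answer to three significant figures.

λ = 1.33×10^3 nm

E_1 = h²/(8m_eL²) = 2.135×10^-20 J, so ΔE = (4² − 3²)E_1 = 1.495×10^-19 J.
λ = hc/ΔE = (6.626×10^-34·2.998×10^8)/1.495×10^-19 = 1.33×10^-6 m = 1.33×10^3 nm.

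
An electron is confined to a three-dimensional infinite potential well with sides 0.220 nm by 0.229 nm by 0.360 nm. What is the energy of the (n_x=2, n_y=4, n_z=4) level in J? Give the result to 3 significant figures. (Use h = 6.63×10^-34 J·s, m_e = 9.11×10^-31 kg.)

For a 3D rectangular well E = (h²/8m_e)·Σ n_i²/L_i² = (6.63×10^-34)²/(8·9.11×10^-31) · [2²/(0.220 nm)² + 4²/(0.229 nm)² + 4²/(0.360 nm)²].
Evaluating gives E = 3.08×10^-17 J.

E = 3.08×10^-17 J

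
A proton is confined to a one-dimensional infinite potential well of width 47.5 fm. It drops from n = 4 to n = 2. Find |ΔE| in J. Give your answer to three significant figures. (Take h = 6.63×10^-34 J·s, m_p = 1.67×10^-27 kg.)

|ΔE| = 1.75×10^-13 J

E_1 = h²/(8m_pL²) = 1.458×10^-14 J.
|ΔE| = |4² − 2²|·E_1 = 12·1.458×10^-14 J = 1.75×10^-13 J.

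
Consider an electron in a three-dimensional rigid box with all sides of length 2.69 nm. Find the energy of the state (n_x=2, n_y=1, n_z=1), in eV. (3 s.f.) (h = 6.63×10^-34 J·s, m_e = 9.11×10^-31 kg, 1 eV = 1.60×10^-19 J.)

E = 0.313 eV

For a 3D rectangular well E = (h²/8m_e)·Σ n_i²/L_i² = (6.63×10^-34)²/(8·9.11×10^-31) · [2²/(2.69 nm)² + 1²/(2.69 nm)² + 1²/(2.69 nm)²].
Evaluating gives E = 5.001×10^-20 J = 0.313 eV.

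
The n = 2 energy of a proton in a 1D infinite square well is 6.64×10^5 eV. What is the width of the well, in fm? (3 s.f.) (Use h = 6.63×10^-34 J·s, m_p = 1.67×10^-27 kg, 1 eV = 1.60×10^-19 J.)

L = 35.2 fm

From E_n = n²h²/(8m_pL²), L = n·h/√(8m_pE_n).
E_2 = 6.64×10^5 eV = 1.062×10^-13 J, so L = 2·6.63×10^-34/√(8·1.67×10^-27·1.062×10^-13) = 3.52×10^-14 m = 35.2 fm.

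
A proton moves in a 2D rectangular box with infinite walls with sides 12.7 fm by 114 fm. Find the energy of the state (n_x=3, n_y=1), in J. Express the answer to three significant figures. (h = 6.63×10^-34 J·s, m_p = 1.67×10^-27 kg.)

For a 2D rectangular well E = (h²/8m_p)·Σ n_i²/L_i² = (6.63×10^-34)²/(8·1.67×10^-27) · [3²/(12.7 fm)² + 1²/(114 fm)²].
Evaluating gives E = 1.84×10^-12 J.

E = 1.84×10^-12 J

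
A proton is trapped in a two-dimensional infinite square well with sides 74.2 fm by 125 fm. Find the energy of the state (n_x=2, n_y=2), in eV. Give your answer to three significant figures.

E = 2.01×10^5 eV

For a 2D rectangular well E = (h²/8m_p)·Σ n_i²/L_i² = (6.626×10^-34)²/(8·1.673×10^-27) · [2²/(74.2 fm)² + 2²/(125 fm)²].
Evaluating gives E = 3.223×10^-14 J = 2.01×10^5 eV.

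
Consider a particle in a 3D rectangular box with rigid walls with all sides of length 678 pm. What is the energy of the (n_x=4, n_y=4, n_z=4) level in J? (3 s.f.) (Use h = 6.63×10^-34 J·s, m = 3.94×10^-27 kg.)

For a 3D rectangular well E = (h²/8m)·Σ n_i²/L_i² = (6.63×10^-34)²/(8·3.94×10^-27) · [4²/(678 pm)² + 4²/(678 pm)² + 4²/(678 pm)²].
Evaluating gives E = 1.46×10^-21 J.

E = 1.46×10^-21 J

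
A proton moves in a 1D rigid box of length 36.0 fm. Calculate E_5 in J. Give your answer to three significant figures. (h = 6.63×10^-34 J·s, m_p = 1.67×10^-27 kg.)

E_5 = 6.35×10^-13 J

For an infinite well E_n = n²h²/(8m_pL²), so E_1 = h²/(8m_pL²) = (6.63×10^-34)²/(8·1.67×10^-27·(3.60×10^-14 m)²) = 2.539×10^-14 J.
Then E_5 = 5²·E_1 = 25·2.539×10^-14 J = 6.35×10^-13 J.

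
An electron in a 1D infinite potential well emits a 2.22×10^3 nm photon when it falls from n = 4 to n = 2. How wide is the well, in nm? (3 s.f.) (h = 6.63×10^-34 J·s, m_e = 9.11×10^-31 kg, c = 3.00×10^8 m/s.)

L = 2.84 nm

The photon carries ΔE = hc/λ = 6.63×10^-34·3.00×10^8/2.22×10^-6 m = 8.959×10^-20 J.
Since ΔE = (4² − 2²)E_1, E_1 = 7.466×10^-21 J, and L = h/√(8m_eE_1) = 2.84×10^-9 m = 2.84 nm.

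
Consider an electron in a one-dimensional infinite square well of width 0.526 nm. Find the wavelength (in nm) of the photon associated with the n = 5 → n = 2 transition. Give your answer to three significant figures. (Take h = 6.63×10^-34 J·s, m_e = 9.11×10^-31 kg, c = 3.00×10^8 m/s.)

λ = 43.4 nm

E_1 = h²/(8m_eL²) = 2.180×10^-19 J, so ΔE = (5² − 2²)E_1 = 4.578×10^-18 J.
λ = hc/ΔE = (6.63×10^-34·3.00×10^8)/4.578×10^-18 = 4.34×10^-8 m = 43.4 nm.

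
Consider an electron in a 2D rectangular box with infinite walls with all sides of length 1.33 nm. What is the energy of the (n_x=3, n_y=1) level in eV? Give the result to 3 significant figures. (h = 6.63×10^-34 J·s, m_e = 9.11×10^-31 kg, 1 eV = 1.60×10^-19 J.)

E = 2.13 eV

For a 2D rectangular well E = (h²/8m_e)·Σ n_i²/L_i² = (6.63×10^-34)²/(8·9.11×10^-31) · [3²/(1.33 nm)² + 1²/(1.33 nm)²].
Evaluating gives E = 3.410×10^-19 J = 2.13 eV.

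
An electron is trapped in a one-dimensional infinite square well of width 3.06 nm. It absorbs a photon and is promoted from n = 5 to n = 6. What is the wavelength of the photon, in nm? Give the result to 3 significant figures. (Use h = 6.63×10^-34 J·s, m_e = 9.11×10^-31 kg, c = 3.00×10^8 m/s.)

E_1 = h²/(8m_eL²) = 6.441×10^-21 J, so ΔE = (6² − 5²)E_1 = 7.085×10^-20 J.
λ = hc/ΔE = (6.63×10^-34·3.00×10^8)/7.085×10^-20 = 2.81×10^-6 m = 2.81×10^3 nm.

λ = 2.81×10^3 nm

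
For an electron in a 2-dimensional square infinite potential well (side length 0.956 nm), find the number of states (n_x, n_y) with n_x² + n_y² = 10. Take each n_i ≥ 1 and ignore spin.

The level has n_x² + n_y² = 10. The ordered positive-integer solutions are (1, 3), (3, 1).
That gives 2 states.

degeneracy = 2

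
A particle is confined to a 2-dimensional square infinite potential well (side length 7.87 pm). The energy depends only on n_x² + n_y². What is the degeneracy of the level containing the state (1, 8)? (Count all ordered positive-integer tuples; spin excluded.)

The level has n_x² + n_y² = 65. The ordered positive-integer solutions are (1, 8), (4, 7), (7, 4), (8, 1).
That gives 4 states.

degeneracy = 4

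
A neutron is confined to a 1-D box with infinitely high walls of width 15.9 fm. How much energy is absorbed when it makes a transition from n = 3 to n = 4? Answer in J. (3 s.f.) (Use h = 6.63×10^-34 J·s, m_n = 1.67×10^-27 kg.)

E_1 = h²/(8m_nL²) = 1.301×10^-13 J.
|ΔE| = |3² − 4²|·E_1 = 7·1.301×10^-13 J = 9.11×10^-13 J.

|ΔE| = 9.11×10^-13 J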